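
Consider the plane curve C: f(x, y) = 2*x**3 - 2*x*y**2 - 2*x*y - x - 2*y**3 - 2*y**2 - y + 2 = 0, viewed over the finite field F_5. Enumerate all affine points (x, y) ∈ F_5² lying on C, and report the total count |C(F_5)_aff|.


Affine F_5-points: {(1, 2), (4, 1), (4, 3)}; count = 3.

For each of the 25 pairs (x, y) ∈ F_5², evaluate f(x, y) mod 5. Record the zeros.
  x = 0: [0↦2, 1↦2, 2↦1, 3↦2, 4↦3]  zeros at y ∈ ∅
  x = 1: [0↦3, 1↦4, 2↦0, 3↦4, 4↦4]  zeros at y ∈ {2}
  x = 2: [0↦1, 1↦3, 2↦1, 3↦3, 4↦2]  zeros at y ∈ ∅
  x = 3: [0↦3, 1↦1, 2↦1, 3↦1, 4↦4]  zeros at y ∈ ∅
  x = 4: [0↦1, 1↦0, 2↦2, 3↦0, 4↦2]  zeros at y ∈ {1, 3}
Collecting zeros: affine points = {(1, 2), (4, 1), (4, 3)}.
Total count |C(F_5)_aff| = 3.


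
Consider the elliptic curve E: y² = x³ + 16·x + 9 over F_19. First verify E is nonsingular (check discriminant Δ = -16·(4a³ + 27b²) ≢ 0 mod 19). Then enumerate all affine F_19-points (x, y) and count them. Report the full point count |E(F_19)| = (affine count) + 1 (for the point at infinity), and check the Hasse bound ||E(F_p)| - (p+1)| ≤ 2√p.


Affine points = {(0, 3), (0, 16), (1, 8), (1, 11), (2, 7), (2, 12), (4, 2), (4, 17), (5, 9), (5, 10), (6, 6), (6, 13), (13, 1), (13, 18), (17, 8), (17, 11), (18, 7), (18, 12)}; affine count = 18; |E(F_19)| = 19.

Discriminant check: Δ ∝ 4a³ + 27b² = 4·16³ + 27·9² = 4·4096 + 27·81 ≡ 8 (mod 19). Nonzero ⇒ E is nonsingular.
For each x ∈ F_19, compute rhs = x³ + 16·x + 9 mod 19, then count y ∈ F_19 with y² ≡ rhs.
  x = 0: rhs = 9, matching y values: 3, 16 (2 points).
  x = 1: rhs = 7, matching y values: 8, 11 (2 points).
  x = 2: rhs = 11, matching y values: 7, 12 (2 points).
  x = 3: rhs = 8, matching y values: none (0 points).
  x = 4: rhs = 4, matching y values: 2, 17 (2 points).
  x = 5: rhs = 5, matching y values: 9, 10 (2 points).
  x = 6: rhs = 17, matching y values: 6, 13 (2 points).
  x = 7: rhs = 8, matching y values: none (0 points).
  x = 8: rhs = 3, matching y values: none (0 points).
  x = 9: rhs = 8, matching y values: none (0 points).
  x = 10: rhs = 10, matching y values: none (0 points).
  x = 11: rhs = 15, matching y values: none (0 points).
  x = 12: rhs = 10, matching y values: none (0 points).
  x = 13: rhs = 1, matching y values: 1, 18 (2 points).
  x = 14: rhs = 13, matching y values: none (0 points).
  x = 15: rhs = 14, matching y values: none (0 points).
  x = 16: rhs = 10, matching y values: none (0 points).
  x = 17: rhs = 7, matching y values: 8, 11 (2 points).
  x = 18: rhs = 11, matching y values: 7, 12 (2 points).
Total affine count: 18.
Full point count |E(F_19)| = 18 + 1 = 19.
Hasse bound: |19 − (19+1)| = |-1| = 1 ≤ 2√19 ≈ 8.7178 ✓.


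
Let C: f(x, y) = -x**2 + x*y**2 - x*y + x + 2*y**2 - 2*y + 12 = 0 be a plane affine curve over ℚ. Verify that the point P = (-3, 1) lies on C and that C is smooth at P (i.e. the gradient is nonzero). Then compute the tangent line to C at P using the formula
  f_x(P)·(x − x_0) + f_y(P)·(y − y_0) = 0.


Tangent line at P: 7*x - y + 22 = 0.

Step 1: f(-3, 1) = 0, so P lies on C.
Step 2: partial derivatives
  f_x(x, y) = -2*x + y**2 - y + 1, f_y(x, y) = 2*x*y - x + 4*y - 2.
  f_x(P) = 7, f_y(P) = -1 (gradient nonzero, so P is smooth).
Step 3: tangent line at P: 7·(x − -3) + -1·(y − 1) = 0.
Expanding: 7*x - y + 22 = 0.


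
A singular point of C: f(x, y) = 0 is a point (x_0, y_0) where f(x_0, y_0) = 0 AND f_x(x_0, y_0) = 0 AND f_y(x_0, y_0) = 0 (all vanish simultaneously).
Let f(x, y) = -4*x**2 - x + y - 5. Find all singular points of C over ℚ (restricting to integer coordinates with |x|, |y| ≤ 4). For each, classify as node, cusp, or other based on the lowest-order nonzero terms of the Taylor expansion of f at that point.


No singular points in the scanned grid; C is smooth there.

Compute partial derivatives:
  f_x = -8*x - 1.
  f_y = 1.
f_y = 1 is a nonzero constant, so f_y never vanishes: no point (x, y) can satisfy f = f_x = f_y = 0. In particular no (x, y) ∈ {−4, ..., 4}² is singular; the curve is smooth.


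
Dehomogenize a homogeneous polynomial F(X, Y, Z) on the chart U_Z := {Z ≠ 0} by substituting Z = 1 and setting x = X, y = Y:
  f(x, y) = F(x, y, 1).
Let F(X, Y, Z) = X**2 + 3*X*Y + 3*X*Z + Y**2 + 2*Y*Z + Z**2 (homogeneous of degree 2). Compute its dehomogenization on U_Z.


f(x, y) = x**2 + 3*x*y + 3*x + y**2 + 2*y + 1

On U_Z we set Z = 1. Each monomial c·X^i·Y^j·Z^k in F becomes c·x^i·y^j·1^k = c·x^i·y^j.
Substituting Z = 1: F(X, Y, 1) = x**2 + 3*x*y + 3*x + y**2 + 2*y + 1.
Note: deg(f) ≤ deg(F) = 2; strict inequality happens when F is divisible by Z (lost terms).


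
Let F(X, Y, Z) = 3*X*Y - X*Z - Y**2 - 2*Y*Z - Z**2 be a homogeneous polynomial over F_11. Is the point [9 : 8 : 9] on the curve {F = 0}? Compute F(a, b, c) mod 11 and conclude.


F(9,8,9) ≡ 0 (mod 11); P is on the curve.

Evaluate F(9, 8, 9) term-by-term (mod 11).
  3*X*Y ↦ 3·9·8·1 = 216
  -X*Z ↦ -1·9·1·9 = -81
  -Y**2 ↦ -1·1·64·1 = -64
  -2*Y*Z ↦ -2·1·8·9 = -144
  -Z**2 ↦ -1·1·1·81 = -81
Sum: F(9, 8, 9) = (216) + (-81) + (-64) + (-144) + (-81) = -154.
Reducing mod 11: -154 ≡ 0 (mod 11).
Since F(a, b, c) ≡ 0 (mod 11), P lies on the curve.


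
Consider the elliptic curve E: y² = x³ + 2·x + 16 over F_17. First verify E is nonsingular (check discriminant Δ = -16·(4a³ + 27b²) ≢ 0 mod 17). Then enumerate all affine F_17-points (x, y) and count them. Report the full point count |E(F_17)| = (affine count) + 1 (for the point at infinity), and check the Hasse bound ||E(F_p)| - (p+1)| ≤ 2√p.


Affine points = {(0, 4), (0, 13), (1, 6), (1, 11), (3, 7), (3, 10), (5, 7), (5, 10), (7, 4), (7, 13), (8, 0), (9, 7), (9, 10), (10, 4), (10, 13), (11, 3), (11, 14), (12, 0), (14, 0), (15, 2), (15, 15), (16, 8), (16, 9)}; affine count = 23; |E(F_17)| = 24.

Discriminant check: Δ ∝ 4a³ + 27b² = 4·2³ + 27·16² = 4·8 + 27·256 ≡ 8 (mod 17). Nonzero ⇒ E is nonsingular.
For each x ∈ F_17, compute rhs = x³ + 2·x + 16 mod 17, then count y ∈ F_17 with y² ≡ rhs.
  x = 0: rhs = 16, matching y values: 4, 13 (2 points).
  x = 1: rhs = 2, matching y values: 6, 11 (2 points).
  x = 2: rhs = 11, matching y values: none (0 points).
  x = 3: rhs = 15, matching y values: 7, 10 (2 points).
  x = 4: rhs = 3, matching y values: none (0 points).
  x = 5: rhs = 15, matching y values: 7, 10 (2 points).
  x = 6: rhs = 6, matching y values: none (0 points).
  x = 7: rhs = 16, matching y values: 4, 13 (2 points).
  x = 8: rhs = 0, matching y values: 0 (1 points).
  x = 9: rhs = 15, matching y values: 7, 10 (2 points).
  x = 10: rhs = 16, matching y values: 4, 13 (2 points).
  x = 11: rhs = 9, matching y values: 3, 14 (2 points).
  x = 12: rhs = 0, matching y values: 0 (1 points).
  x = 13: rhs = 12, matching y values: none (0 points).
  x = 14: rhs = 0, matching y values: 0 (1 points).
  x = 15: rhs = 4, matching y values: 2, 15 (2 points).
  x = 16: rhs = 13, matching y values: 8, 9 (2 points).
Total affine count: 23.
Full point count |E(F_17)| = 23 + 1 = 24.
Hasse bound: |24 − (17+1)| = |6| = 6 ≤ 2√17 ≈ 8.2462 ✓.


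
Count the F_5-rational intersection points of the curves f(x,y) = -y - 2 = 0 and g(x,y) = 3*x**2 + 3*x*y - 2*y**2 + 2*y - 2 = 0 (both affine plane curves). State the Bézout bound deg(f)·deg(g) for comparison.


Common zeros: {(3, 3), (4, 3)}; count = 2; Bézout bound = 2.

deg(f) = 1, deg(g) = 2, so Bézout bound = 2.
Scan x ∈ F_5. For each x, list the y ∈ F_5 with f(x, y) ≡ 0 and those with g(x, y) ≡ 0 (mod 5); the common zeros in that column are the intersection.
  x = 0: f ≡ 0 at y ∈ {3}; g ≡ 0 at y ∈ ∅; common: ∅.
  x = 1: f ≡ 0 at y ∈ {3}; g ≡ 0 at y ∈ ∅; common: ∅.
  x = 2: f ≡ 0 at y ∈ {3}; g ≡ 0 at y ∈ {0, 4}; common: ∅.
  x = 3: f ≡ 0 at y ∈ {3}; g ≡ 0 at y ∈ {0, 3}; common: {3}.
  x = 4: f ≡ 0 at y ∈ {3}; g ≡ 0 at y ∈ {3, 4}; common: {3}.
Collecting: common zeros = {(3, 3), (4, 3)}, so the count is 2.
Comparison with the Bézout bound: 2 ≤ 2 = deg(f)·deg(g), as expected for curves with no common component (the bound is attained).


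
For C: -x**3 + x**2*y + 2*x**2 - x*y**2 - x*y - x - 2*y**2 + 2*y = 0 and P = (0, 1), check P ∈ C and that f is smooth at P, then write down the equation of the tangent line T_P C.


Tangent line at P: -3*x - 2*y + 2 = 0.

Step 1: f(0, 1) = 0, so P lies on C.
Step 2: partial derivatives
  f_x(x, y) = -3*x**2 + 2*x*y + 4*x - y**2 - y - 1, f_y(x, y) = x**2 - 2*x*y - x - 4*y + 2.
  f_x(P) = -3, f_y(P) = -2 (gradient nonzero, so P is smooth).
Step 3: tangent line at P: -3·(x − 0) + -2·(y − 1) = 0.
Expanding: -3*x - 2*y + 2 = 0.


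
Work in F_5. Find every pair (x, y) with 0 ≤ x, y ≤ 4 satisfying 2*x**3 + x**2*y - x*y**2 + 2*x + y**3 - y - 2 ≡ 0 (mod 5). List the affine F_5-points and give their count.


Affine F_5-points: {(1, 3), (1, 4), (2, 1), (3, 2), (4, 3)}; count = 5.

For each of the 25 pairs (x, y) ∈ F_5², evaluate f(x, y) mod 5. Record the zeros.
  x = 0: [0↦3, 1↦3, 2↦4, 3↦2, 4↦3]  zeros at y ∈ ∅
  x = 1: [0↦2, 1↦2, 2↦1, 3↦0, 4↦0]  zeros at y ∈ {3, 4}
  x = 2: [0↦3, 1↦0, 2↦4, 3↦1, 4↦2]  zeros at y ∈ {1}
  x = 3: [0↦3, 1↦4, 2↦0, 3↦2, 4↦1]  zeros at y ∈ {2}
  x = 4: [0↦4, 1↦1, 2↦1, 3↦0, 4↦4]  zeros at y ∈ {3}
Collecting zeros: affine points = {(1, 3), (1, 4), (2, 1), (3, 2), (4, 3)}.
Total count |C(F_5)_aff| = 5.


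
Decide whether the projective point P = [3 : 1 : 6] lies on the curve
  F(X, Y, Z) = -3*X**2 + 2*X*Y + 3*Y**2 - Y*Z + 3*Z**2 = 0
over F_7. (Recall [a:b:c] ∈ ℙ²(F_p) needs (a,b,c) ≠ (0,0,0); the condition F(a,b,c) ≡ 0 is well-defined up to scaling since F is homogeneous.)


F(3,1,6) ≡ 0 (mod 7); P is on the curve.

Evaluate F(3, 1, 6) term-by-term (mod 7).
  -3*X**2 ↦ -3·9·1·1 = -27
  2*X*Y ↦ 2·3·1·1 = 6
  3*Y**2 ↦ 3·1·1·1 = 3
  -Y*Z ↦ -1·1·1·6 = -6
  3*Z**2 ↦ 3·1·1·36 = 108
Sum: F(3, 1, 6) = (-27) + (6) + (3) + (-6) + (108) = 84.
Reducing mod 7: 84 ≡ 0 (mod 7).
Since F(a, b, c) ≡ 0 (mod 7), P lies on the curve.


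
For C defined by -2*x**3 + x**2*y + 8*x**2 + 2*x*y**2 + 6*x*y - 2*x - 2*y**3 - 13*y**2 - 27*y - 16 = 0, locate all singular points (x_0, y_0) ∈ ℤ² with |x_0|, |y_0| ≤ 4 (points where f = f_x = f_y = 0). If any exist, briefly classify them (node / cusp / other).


Singular points: {(1, -2)}; classification: cusp.

Compute partial derivatives:
  f_x = -6*x**2 + 2*x*y + 16*x + 2*y**2 + 6*y - 2.
  f_y = x**2 + 4*x*y + 6*x - 6*y**2 - 26*y - 27.
Scan x_0 ∈ {−4, ..., 4}. For each x_0, f_y(x_0, y) is a polynomial in y; find its integer roots y ∈ {−4, ..., 4}, then test f_x and f at those candidates.
  x = -4: f_y(-4, y) = -6*y**2 - 42*y - 35; no integer root y with |y| ≤ 4.
  x = -3: f_y(-3, y) = -6*y**2 - 38*y - 36; no integer root y with |y| ≤ 4.
  x = -2: f_y(-2, y) = -6*y**2 - 34*y - 35; no integer root y with |y| ≤ 4.
  x = -1: f_y(-1, y) = -6*y**2 - 30*y - 32; no integer root y with |y| ≤ 4.
  x = 0: f_y(0, y) = -6*y**2 - 26*y - 27; no integer root y with |y| ≤ 4.
  x = 1: f_y(1, y) = -6*y**2 - 22*y - 20; vanishes at y ∈ {-2}. (1, -2): f_x = 0, f = 0 — SINGULAR.
  x = 2: f_y(2, y) = -6*y**2 - 18*y - 11; no integer root y with |y| ≤ 4.
  x = 3: f_y(3, y) = -6*y**2 - 14*y; vanishes at y ∈ {0}. (3, 0): f_x = -8 ≠ 0.
  x = 4: f_y(4, y) = -6*y**2 - 10*y + 13; no integer root y with |y| ≤ 4.
Only singular point on the grid: (1, -2).
Classify: substitute x = 1 + u, y = -2 + v and expand: f = -2*u**3 + u**2*v + 2*u*v**2 - 2*v**3 + v**2.
No constant or linear terms (consistent with a singular point). Quadratic part: v**2. Cubic part: -2*u**3 + u**2*v + 2*u*v**2 - 2*v**3.
The quadratic part v**2 is a perfect square, so there is a single (double) tangent line v = 0, i.e. y = -2. Restricting the cubic part to that line (v = 0) leaves -2*u**3 ≠ 0, so f is not divisible by v and the branch is v² ≈ 2*u**3 to lowest order — this is a cusp.
Classification: cusp.


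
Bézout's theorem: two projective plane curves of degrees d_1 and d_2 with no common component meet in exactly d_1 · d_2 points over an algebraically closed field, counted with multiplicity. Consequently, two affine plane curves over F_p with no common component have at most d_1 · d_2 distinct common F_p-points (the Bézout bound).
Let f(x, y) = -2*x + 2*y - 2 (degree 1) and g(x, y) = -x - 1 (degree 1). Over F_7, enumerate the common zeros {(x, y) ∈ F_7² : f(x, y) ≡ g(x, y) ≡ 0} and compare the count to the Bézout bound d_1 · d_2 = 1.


Common zeros: {(6, 0)}; count = 1; Bézout bound = 1.

deg(f) = 1, deg(g) = 1, so Bézout bound = 1.
Scan x ∈ F_7. For each x, list the y ∈ F_7 with f(x, y) ≡ 0 and those with g(x, y) ≡ 0 (mod 7); the common zeros in that column are the intersection.
  x = 0: f ≡ 0 at y ∈ {1}; g ≡ 0 at y ∈ ∅; common: ∅.
  x = 1: f ≡ 0 at y ∈ {2}; g ≡ 0 at y ∈ ∅; common: ∅.
  x = 2: f ≡ 0 at y ∈ {3}; g ≡ 0 at y ∈ ∅; common: ∅.
  x = 3: f ≡ 0 at y ∈ {4}; g ≡ 0 at y ∈ ∅; common: ∅.
  x = 4: f ≡ 0 at y ∈ {5}; g ≡ 0 at y ∈ ∅; common: ∅.
  x = 5: f ≡ 0 at y ∈ {6}; g ≡ 0 at y ∈ ∅; common: ∅.
  x = 6: f ≡ 0 at y ∈ {0}; g ≡ 0 at y ∈ {0, 1, 2, 3, 4, 5, 6}; common: {0}.
Collecting: common zeros = {(6, 0)}, so the count is 1.
Comparison with the Bézout bound: 1 ≤ 1 = deg(f)·deg(g), as expected for curves with no common component (the bound is attained).


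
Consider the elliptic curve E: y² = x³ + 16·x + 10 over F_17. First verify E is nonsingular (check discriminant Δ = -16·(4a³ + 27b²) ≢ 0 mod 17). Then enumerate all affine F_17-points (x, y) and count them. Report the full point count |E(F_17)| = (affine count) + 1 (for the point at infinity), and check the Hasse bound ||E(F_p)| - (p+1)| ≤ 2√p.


Affine points = {(2, 4), (2, 13), (3, 0), (4, 6), (4, 11), (6, 4), (6, 13), (8, 2), (8, 15), (9, 4), (9, 13), (11, 2), (11, 15), (12, 3), (12, 14), (13, 1), (13, 16), (15, 2), (15, 15)}; affine count = 19; |E(F_17)| = 20.

Discriminant check: Δ ∝ 4a³ + 27b² = 4·16³ + 27·10² = 4·4096 + 27·100 ≡ 10 (mod 17). Nonzero ⇒ E is nonsingular.
For each x ∈ F_17, compute rhs = x³ + 16·x + 10 mod 17, then count y ∈ F_17 with y² ≡ rhs.
  x = 0: rhs = 10, matching y values: none (0 points).
  x = 1: rhs = 10, matching y values: none (0 points).
  x = 2: rhs = 16, matching y values: 4, 13 (2 points).
  x = 3: rhs = 0, matching y values: 0 (1 points).
  x = 4: rhs = 2, matching y values: 6, 11 (2 points).
  x = 5: rhs = 11, matching y values: none (0 points).
  x = 6: rhs = 16, matching y values: 4, 13 (2 points).
  x = 7: rhs = 6, matching y values: none (0 points).
  x = 8: rhs = 4, matching y values: 2, 15 (2 points).
  x = 9: rhs = 16, matching y values: 4, 13 (2 points).
  x = 10: rhs = 14, matching y values: none (0 points).
  x = 11: rhs = 4, matching y values: 2, 15 (2 points).
  x = 12: rhs = 9, matching y values: 3, 14 (2 points).
  x = 13: rhs = 1, matching y values: 1, 16 (2 points).
  x = 14: rhs = 3, matching y values: none (0 points).
  x = 15: rhs = 4, matching y values: 2, 15 (2 points).
  x = 16: rhs = 10, matching y values: none (0 points).
Total affine count: 19.
Full point count |E(F_17)| = 19 + 1 = 20.
Hasse bound: |20 − (17+1)| = |2| = 2 ≤ 2√17 ≈ 8.2462 ✓.


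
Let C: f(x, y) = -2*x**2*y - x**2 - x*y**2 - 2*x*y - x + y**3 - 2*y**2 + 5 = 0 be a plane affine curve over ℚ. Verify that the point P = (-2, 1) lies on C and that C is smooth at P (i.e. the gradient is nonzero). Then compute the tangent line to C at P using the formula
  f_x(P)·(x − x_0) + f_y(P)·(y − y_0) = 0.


Tangent line at P: 8*x - y + 17 = 0.

Step 1: f(-2, 1) = 0, so P lies on C.
Step 2: partial derivatives
  f_x(x, y) = -4*x*y - 2*x - y**2 - 2*y - 1, f_y(x, y) = -2*x**2 - 2*x*y - 2*x + 3*y**2 - 4*y.
  f_x(P) = 8, f_y(P) = -1 (gradient nonzero, so P is smooth).
Step 3: tangent line at P: 8·(x − -2) + -1·(y − 1) = 0.
Expanding: 8*x - y + 17 = 0.


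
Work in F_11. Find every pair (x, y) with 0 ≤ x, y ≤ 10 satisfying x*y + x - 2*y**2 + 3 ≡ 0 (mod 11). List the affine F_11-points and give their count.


Affine F_11-points: {(1, 3), (2, 6), (5, 1), (5, 7), (6, 5), (6, 9), (8, 0), (8, 4), (9, 2), (9, 8)}; count = 10.

For each of the 121 pairs (x, y) ∈ F_11², evaluate f(x, y) mod 11. Record the zeros.
  x = 0: [0↦3, 1↦1, 2↦6, 3↦7, 4↦4, 5↦8, 6↦8, 7↦4, 8↦7, 9↦6, 10↦1]  zeros at y ∈ ∅
  x = 1: [0↦4, 1↦3, 2↦9, 3↦0, 4↦9, 5↦3, 6↦4, 7↦1, 8↦5, 9↦5, 10↦1]  zeros at y ∈ {3}
  x = 2: [0↦5, 1↦5, 2↦1, 3↦4, 4↦3, 5↦9, 6↦0, 7↦9, 8↦3, 9↦4, 10↦1]  zeros at y ∈ {6}
  x = 3: [0↦6, 1↦7, 2↦4, 3↦8, 4↦8, 5↦4, 6↦7, 7↦6, 8↦1, 9↦3, 10↦1]  zeros at y ∈ ∅
  x = 4: [0↦7, 1↦9, 2↦7, 3↦1, 4↦2, 5↦10, 6↦3, 7↦3, 8↦10, 9↦2, 10↦1]  zeros at y ∈ ∅
  x = 5: [0↦8, 1↦0, 2↦10, 3↦5, 4↦7, 5↦5, 6↦10, 7↦0, 8↦8, 9↦1, 10↦1]  zeros at y ∈ {1, 7}
  x = 6: [0↦9, 1↦2, 2↦2, 3↦9, 4↦1, 5↦0, 6↦6, 7↦8, 8↦6, 9↦0, 10↦1]  zeros at y ∈ {5, 9}
  x = 7: [0↦10, 1↦4, 2↦5, 3↦2, 4↦6, 5↦6, 6↦2, 7↦5, 8↦4, 9↦10, 10↦1]  zeros at y ∈ ∅
  x = 8: [0↦0, 1↦6, 2↦8, 3↦6, 4↦0, 5↦1, 6↦9, 7↦2, 8↦2, 9↦9, 10↦1]  zeros at y ∈ {0, 4}
  x = 9: [0↦1, 1↦8, 2↦0, 3↦10, 4↦5, 5↦7, 6↦5, 7↦10, 8↦0, 9↦8, 10↦1]  zeros at y ∈ {2, 8}
  x = 10: [0↦2, 1↦10, 2↦3, 3↦3, 4↦10, 5↦2, 6↦1, 7↦7, 8↦9, 9↦7, 10↦1]  zeros at y ∈ ∅
Collecting zeros: affine points = {(1, 3), (2, 6), (5, 1), (5, 7), (6, 5), (6, 9), (8, 0), (8, 4), (9, 2), (9, 8)}.
Total count |C(F_11)_aff| = 10.


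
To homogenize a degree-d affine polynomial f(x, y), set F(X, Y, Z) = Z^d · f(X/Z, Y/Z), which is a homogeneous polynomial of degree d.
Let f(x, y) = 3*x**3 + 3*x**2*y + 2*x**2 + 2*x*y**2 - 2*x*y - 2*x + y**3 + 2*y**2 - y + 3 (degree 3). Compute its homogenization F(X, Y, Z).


F(X, Y, Z) = 3*X**3 + 3*X**2*Y + 2*X**2*Z + 2*X*Y**2 - 2*X*Y*Z - 2*X*Z**2 + Y**3 + 2*Y**2*Z - Y*Z**2 + 3*Z**3

deg(f) = 3.
Substitute x = X/Z, y = Y/Z into f, then multiply by Z^3.
  monomial 3·x^3·y^0 ↦ 3·X^3·Y^0·Z^0.
  monomial 3·x^2·y^1 ↦ 3·X^2·Y^1·Z^0.
  monomial 2·x^2·y^0 ↦ 2·X^2·Y^0·Z^1.
  monomial 2·x^1·y^2 ↦ 2·X^1·Y^2·Z^0.
  monomial -2·x^1·y^1 ↦ -2·X^1·Y^1·Z^1.
  monomial -2·x^1·y^0 ↦ -2·X^1·Y^0·Z^2.
  monomial 1·x^0·y^3 ↦ 1·X^0·Y^3·Z^0.
  monomial 2·x^0·y^2 ↦ 2·X^0·Y^2·Z^1.
  monomial -1·x^0·y^1 ↦ -1·X^0·Y^1·Z^2.
  monomial 3·x^0·y^0 ↦ 3·X^0·Y^0·Z^3.
Collecting: F(X, Y, Z) = 3*X**3 + 3*X**2*Y + 2*X**2*Z + 2*X*Y**2 - 2*X*Y*Z - 2*X*Z**2 + Y**3 + 2*Y**2*Z - Y*Z**2 + 3*Z**3.


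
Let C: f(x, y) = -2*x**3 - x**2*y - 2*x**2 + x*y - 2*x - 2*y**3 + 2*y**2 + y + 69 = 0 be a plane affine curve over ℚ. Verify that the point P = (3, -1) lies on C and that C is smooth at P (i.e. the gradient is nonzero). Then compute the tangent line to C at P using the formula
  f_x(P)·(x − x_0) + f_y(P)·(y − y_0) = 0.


Tangent line at P: -63*x - 15*y + 174 = 0.

Step 1: f(3, -1) = 0, so P lies on C.
Step 2: partial derivatives
  f_x(x, y) = -6*x**2 - 2*x*y - 4*x + y - 2, f_y(x, y) = -x**2 + x - 6*y**2 + 4*y + 1.
  f_x(P) = -63, f_y(P) = -15 (gradient nonzero, so P is smooth).
Step 3: tangent line at P: -63·(x − 3) + -15·(y − -1) = 0.
Expanding: -63*x - 15*y + 174 = 0.


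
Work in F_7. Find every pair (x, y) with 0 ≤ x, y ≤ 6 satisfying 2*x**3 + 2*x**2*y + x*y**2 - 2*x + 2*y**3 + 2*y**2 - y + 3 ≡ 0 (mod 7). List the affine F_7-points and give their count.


Affine F_7-points: {(2, 1), (2, 3), (3, 5), (5, 1), (5, 2), (5, 4), (6, 1)}; count = 7.

For each of the 49 pairs (x, y) ∈ F_7², evaluate f(x, y) mod 7. Record the zeros.
  x = 0: [0↦3, 1↦6, 2↦4, 3↦2, 4↦5, 5↦4, 6↦4]  zeros at y ∈ ∅
  x = 1: [0↦3, 1↦2, 2↦5, 3↦3, 4↦1, 5↦4, 6↦3]  zeros at y ∈ ∅
  x = 2: [0↦1, 1↦0, 2↦5, 3↦0, 4↦4, 5↦1, 6↦3]  zeros at y ∈ {1, 3}
  x = 3: [0↦2, 1↦5, 2↦2, 3↦5, 4↦5, 5↦0, 6↦2]  zeros at y ∈ {5}
  x = 4: [0↦4, 1↦1, 2↦1, 3↦2, 4↦2, 5↦6, 6↦5]  zeros at y ∈ ∅
  x = 5: [0↦5, 1↦0, 2↦0, 3↦3, 4↦0, 5↦3, 6↦3]  zeros at y ∈ {1, 2, 4}
  x = 6: [0↦3, 1↦0, 2↦4, 3↦6, 4↦4, 5↦3, 6↦1]  zeros at y ∈ {1}
Collecting zeros: affine points = {(2, 1), (2, 3), (3, 5), (5, 1), (5, 2), (5, 4), (6, 1)}.
Total count |C(F_7)_aff| = 7.


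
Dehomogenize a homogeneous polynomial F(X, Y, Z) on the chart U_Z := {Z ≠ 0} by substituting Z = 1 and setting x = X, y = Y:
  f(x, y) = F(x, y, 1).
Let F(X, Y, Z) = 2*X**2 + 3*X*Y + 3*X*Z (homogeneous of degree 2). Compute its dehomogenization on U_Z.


f(x, y) = 2*x**2 + 3*x*y + 3*x

On U_Z we set Z = 1. Each monomial c·X^i·Y^j·Z^k in F becomes c·x^i·y^j·1^k = c·x^i·y^j.
Substituting Z = 1: F(X, Y, 1) = 2*x**2 + 3*x*y + 3*x.
Note: deg(f) ≤ deg(F) = 2; strict inequality happens when F is divisible by Z (lost terms).


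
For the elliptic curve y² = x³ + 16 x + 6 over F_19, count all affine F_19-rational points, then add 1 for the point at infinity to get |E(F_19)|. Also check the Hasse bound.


Affine points = {(0, 5), (0, 14), (1, 2), (1, 17), (3, 9), (3, 10), (4, 1), (4, 18), (7, 9), (7, 10), (8, 0), (9, 9), (9, 10), (10, 8), (10, 11), (12, 8), (12, 11), (13, 6), (13, 13), (15, 7), (15, 12), (16, 8), (16, 11), (17, 2), (17, 17)}; affine count = 25; |E(F_19)| = 26.

Discriminant check: Δ ∝ 4a³ + 27b² = 4·16³ + 27·6² = 4·4096 + 27·36 ≡ 9 (mod 19). Nonzero ⇒ E is nonsingular.
For each x ∈ F_19, compute rhs = x³ + 16·x + 6 mod 19, then count y ∈ F_19 with y² ≡ rhs.
  x = 0: rhs = 6, matching y values: 5, 14 (2 points).
  x = 1: rhs = 4, matching y values: 2, 17 (2 points).
  x = 2: rhs = 8, matching y values: none (0 points).
  x = 3: rhs = 5, matching y values: 9, 10 (2 points).
  x = 4: rhs = 1, matching y values: 1, 18 (2 points).
  x = 5: rhs = 2, matching y values: none (0 points).
  x = 6: rhs = 14, matching y values: none (0 points).
  x = 7: rhs = 5, matching y values: 9, 10 (2 points).
  x = 8: rhs = 0, matching y values: 0 (1 points).
  x = 9: rhs = 5, matching y values: 9, 10 (2 points).
  x = 10: rhs = 7, matching y values: 8, 11 (2 points).
  x = 11: rhs = 12, matching y values: none (0 points).
  x = 12: rhs = 7, matching y values: 8, 11 (2 points).
  x = 13: rhs = 17, matching y values: 6, 13 (2 points).
  x = 14: rhs = 10, matching y values: none (0 points).
  x = 15: rhs = 11, matching y values: 7, 12 (2 points).
  x = 16: rhs = 7, matching y values: 8, 11 (2 points).
  x = 17: rhs = 4, matching y values: 2, 17 (2 points).
  x = 18: rhs = 8, matching y values: none (0 points).
Total affine count: 25.
Full point count |E(F_19)| = 25 + 1 = 26.
Hasse bound: |26 − (19+1)| = |6| = 6 ≤ 2√19 ≈ 8.7178 ✓.


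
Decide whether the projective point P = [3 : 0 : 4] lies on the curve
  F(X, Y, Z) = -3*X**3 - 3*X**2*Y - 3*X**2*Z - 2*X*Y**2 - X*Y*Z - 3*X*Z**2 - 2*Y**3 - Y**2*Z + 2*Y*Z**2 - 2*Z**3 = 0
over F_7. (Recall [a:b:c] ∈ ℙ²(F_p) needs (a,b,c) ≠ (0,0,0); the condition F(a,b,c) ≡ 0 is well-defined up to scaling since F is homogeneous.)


F(3,0,4) ≡ 1 (mod 7); P is NOT on the curve.

Evaluate F(3, 0, 4) term-by-term (mod 7).
  -3*X**3 ↦ -3·27·1·1 = -81
  -3*X**2*Y ↦ -3·9·0·1 = 0
  -3*X**2*Z ↦ -3·9·1·4 = -108
  -2*X*Y**2 ↦ -2·3·0·1 = 0
  -X*Y*Z ↦ -1·3·0·4 = 0
  -3*X*Z**2 ↦ -3·3·1·16 = -144
  -2*Y**3 ↦ -2·1·0·1 = 0
  -Y**2*Z ↦ -1·1·0·4 = 0
  2*Y*Z**2 ↦ 2·1·0·16 = 0
  -2*Z**3 ↦ -2·1·1·64 = -128
Sum: F(3, 0, 4) = (-81) + (0) + (-108) + (0) + (0) + (-144) + (0) + (0) + (0) + (-128) = -461.
Reducing mod 7: -461 ≡ 1 (mod 7).
Since F(a, b, c) ≡ 1 ≠ 0 (mod 7), P does NOT lie on the curve.


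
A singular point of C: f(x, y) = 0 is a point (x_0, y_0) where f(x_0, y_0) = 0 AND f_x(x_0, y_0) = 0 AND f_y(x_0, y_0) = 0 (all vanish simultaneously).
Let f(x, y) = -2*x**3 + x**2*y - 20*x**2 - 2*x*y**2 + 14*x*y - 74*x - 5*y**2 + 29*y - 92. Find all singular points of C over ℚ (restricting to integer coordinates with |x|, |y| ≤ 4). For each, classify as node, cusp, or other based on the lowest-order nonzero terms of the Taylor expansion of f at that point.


Singular points: {(-3, 2)}; classification: cusp.

Compute partial derivatives:
  f_x = -6*x**2 + 2*x*y - 40*x - 2*y**2 + 14*y - 74.
  f_y = x**2 - 4*x*y + 14*x - 10*y + 29.
Scan x_0 ∈ {−4, ..., 4}. For each x_0, f_y(x_0, y) is a polynomial in y; find its integer roots y ∈ {−4, ..., 4}, then test f_x and f at those candidates.
  x = -4: f_y(-4, y) = 6*y - 11; no integer root y with |y| ≤ 4.
  x = -3: f_y(-3, y) = 2*y - 4; vanishes at y ∈ {2}. (-3, 2): f_x = 0, f = 0 — SINGULAR.
  x = -2: f_y(-2, y) = 5 - 2*y; no integer root y with |y| ≤ 4.
  x = -1: f_y(-1, y) = 16 - 6*y; no integer root y with |y| ≤ 4.
  x = 0: f_y(0, y) = 29 - 10*y; no integer root y with |y| ≤ 4.
  x = 1: f_y(1, y) = 44 - 14*y; no integer root y with |y| ≤ 4.
  x = 2: f_y(2, y) = 61 - 18*y; no integer root y with |y| ≤ 4.
  x = 3: f_y(3, y) = 80 - 22*y; no integer root y with |y| ≤ 4.
  x = 4: f_y(4, y) = 101 - 26*y; no integer root y with |y| ≤ 4.
Only singular point on the grid: (-3, 2).
Classify: substitute x = -3 + u, y = 2 + v and expand: f = -2*u**3 + u**2*v - 2*u*v**2 + v**2.
No constant or linear terms (consistent with a singular point). Quadratic part: v**2. Cubic part: -2*u**3 + u**2*v - 2*u*v**2.
The quadratic part v**2 is a perfect square, so there is a single (double) tangent line v = 0, i.e. y = 2. Restricting the cubic part to that line (v = 0) leaves -2*u**3 ≠ 0, so f is not divisible by v and the branch is v² ≈ 2*u**3 to lowest order — this is a cusp.
Classification: cusp.


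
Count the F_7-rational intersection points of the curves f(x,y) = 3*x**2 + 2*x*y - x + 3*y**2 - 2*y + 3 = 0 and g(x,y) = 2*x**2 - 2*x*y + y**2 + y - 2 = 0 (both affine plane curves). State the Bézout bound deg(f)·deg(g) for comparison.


Common zeros: {(6, 0)}; count = 1; Bézout bound = 4.

deg(f) = 2, deg(g) = 2, so Bézout bound = 4.
Scan x ∈ F_7. For each x, list the y ∈ F_7 with f(x, y) ≡ 0 and those with g(x, y) ≡ 0 (mod 7); the common zeros in that column are the intersection.
  x = 0: f ≡ 0 at y ∈ ∅; g ≡ 0 at y ∈ {1, 5}; common: ∅.
  x = 1: f ≡ 0 at y ∈ ∅; g ≡ 0 at y ∈ {0, 1}; common: ∅.
  x = 2: f ≡ 0 at y ∈ {5, 6}; g ≡ 0 at y ∈ ∅; common: ∅.
  x = 3: f ≡ 0 at y ∈ {4}; g ≡ 0 at y ∈ ∅; common: ∅.
  x = 4: f ≡ 0 at y ∈ {1, 4}; g ≡ 0 at y ∈ ∅; common: ∅.
  x = 5: f ≡ 0 at y ∈ {1}; g ≡ 0 at y ∈ {4, 5}; common: ∅.
  x = 6: f ≡ 0 at y ∈ {0, 6}; g ≡ 0 at y ∈ {0, 4}; common: {0}.
Collecting: common zeros = {(6, 0)}, so the count is 1.
Comparison with the Bézout bound: 1 ≤ 4 = deg(f)·deg(g), as expected for curves with no common component (the affine F_7-count falls short of the bound because intersections may lie at infinity, over extension fields, or carry multiplicity).


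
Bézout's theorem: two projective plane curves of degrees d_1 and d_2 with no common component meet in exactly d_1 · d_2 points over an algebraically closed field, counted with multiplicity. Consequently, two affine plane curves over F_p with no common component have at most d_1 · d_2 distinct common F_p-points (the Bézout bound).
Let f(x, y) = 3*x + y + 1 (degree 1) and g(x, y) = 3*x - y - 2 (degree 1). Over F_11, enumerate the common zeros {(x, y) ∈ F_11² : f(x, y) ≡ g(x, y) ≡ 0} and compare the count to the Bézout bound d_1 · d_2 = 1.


Common zeros: {(2, 4)}; count = 1; Bézout bound = 1.

deg(f) = 1, deg(g) = 1, so Bézout bound = 1.
Scan x ∈ F_11. For each x, list the y ∈ F_11 with f(x, y) ≡ 0 and those with g(x, y) ≡ 0 (mod 11); the common zeros in that column are the intersection.
  x = 0: f ≡ 0 at y ∈ {10}; g ≡ 0 at y ∈ {9}; common: ∅.
  x = 1: f ≡ 0 at y ∈ {7}; g ≡ 0 at y ∈ {1}; common: ∅.
  x = 2: f ≡ 0 at y ∈ {4}; g ≡ 0 at y ∈ {4}; common: {4}.
  x = 3: f ≡ 0 at y ∈ {1}; g ≡ 0 at y ∈ {7}; common: ∅.
  x = 4: f ≡ 0 at y ∈ {9}; g ≡ 0 at y ∈ {10}; common: ∅.
  x = 5: f ≡ 0 at y ∈ {6}; g ≡ 0 at y ∈ {2}; common: ∅.
  x = 6: f ≡ 0 at y ∈ {3}; g ≡ 0 at y ∈ {5}; common: ∅.
  x = 7: f ≡ 0 at y ∈ {0}; g ≡ 0 at y ∈ {8}; common: ∅.
  x = 8: f ≡ 0 at y ∈ {8}; g ≡ 0 at y ∈ {0}; common: ∅.
  x = 9: f ≡ 0 at y ∈ {5}; g ≡ 0 at y ∈ {3}; common: ∅.
  x = 10: f ≡ 0 at y ∈ {2}; g ≡ 0 at y ∈ {6}; common: ∅.
Collecting: common zeros = {(2, 4)}, so the count is 1.
Comparison with the Bézout bound: 1 ≤ 1 = deg(f)·deg(g), as expected for curves with no common component (the bound is attained).


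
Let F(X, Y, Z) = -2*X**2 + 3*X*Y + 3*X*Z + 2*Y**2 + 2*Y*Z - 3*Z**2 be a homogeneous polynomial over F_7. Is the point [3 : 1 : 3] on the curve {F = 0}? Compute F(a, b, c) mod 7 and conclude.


F(3,1,3) ≡ 6 (mod 7); P is NOT on the curve.

Evaluate F(3, 1, 3) term-by-term (mod 7).
  -2*X**2 ↦ -2·9·1·1 = -18
  3*X*Y ↦ 3·3·1·1 = 9
  3*X*Z ↦ 3·3·1·3 = 27
  2*Y**2 ↦ 2·1·1·1 = 2
  2*Y*Z ↦ 2·1·1·3 = 6
  -3*Z**2 ↦ -3·1·1·9 = -27
Sum: F(3, 1, 3) = (-18) + (9) + (27) + (2) + (6) + (-27) = -1.
Reducing mod 7: -1 ≡ 6 (mod 7).
Since F(a, b, c) ≡ 6 ≠ 0 (mod 7), P does NOT lie on the curve.


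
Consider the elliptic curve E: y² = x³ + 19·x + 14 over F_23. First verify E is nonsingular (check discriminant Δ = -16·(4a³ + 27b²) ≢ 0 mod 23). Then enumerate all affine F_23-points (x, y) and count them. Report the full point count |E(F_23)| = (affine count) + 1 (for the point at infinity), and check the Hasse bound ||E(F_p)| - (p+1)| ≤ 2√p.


Affine points = {(3, 11), (3, 12), (4, 4), (4, 19), (5, 2), (5, 21), (10, 10), (10, 13), (11, 6), (11, 17), (17, 11), (17, 12), (18, 1), (18, 22), (19, 9), (19, 14)}; affine count = 16; |E(F_23)| = 17.

Discriminant check: Δ ∝ 4a³ + 27b² = 4·19³ + 27·14² = 4·6859 + 27·196 ≡ 22 (mod 23). Nonzero ⇒ E is nonsingular.
For each x ∈ F_23, compute rhs = x³ + 19·x + 14 mod 23, then count y ∈ F_23 with y² ≡ rhs.
  x = 0: rhs = 14, matching y values: none (0 points).
  x = 1: rhs = 11, matching y values: none (0 points).
  x = 2: rhs = 14, matching y values: none (0 points).
  x = 3: rhs = 6, matching y values: 11, 12 (2 points).
  x = 4: rhs = 16, matching y values: 4, 19 (2 points).
  x = 5: rhs = 4, matching y values: 2, 21 (2 points).
  x = 6: rhs = 22, matching y values: none (0 points).
  x = 7: rhs = 7, matching y values: none (0 points).
  x = 8: rhs = 11, matching y values: none (0 points).
  x = 9: rhs = 17, matching y values: none (0 points).
  x = 10: rhs = 8, matching y values: 10, 13 (2 points).
  x = 11: rhs = 13, matching y values: 6, 17 (2 points).
  x = 12: rhs = 15, matching y values: none (0 points).
  x = 13: rhs = 20, matching y values: none (0 points).
  x = 14: rhs = 11, matching y values: none (0 points).
  x = 15: rhs = 17, matching y values: none (0 points).
  x = 16: rhs = 21, matching y values: none (0 points).
  x = 17: rhs = 6, matching y values: 11, 12 (2 points).
  x = 18: rhs = 1, matching y values: 1, 22 (2 points).
  x = 19: rhs = 12, matching y values: 9, 14 (2 points).
  x = 20: rhs = 22, matching y values: none (0 points).
  x = 21: rhs = 14, matching y values: none (0 points).
  x = 22: rhs = 17, matching y values: none (0 points).
Total affine count: 16.
Full point count |E(F_23)| = 16 + 1 = 17.
Hasse bound: |17 − (23+1)| = |-7| = 7 ≤ 2√23 ≈ 9.5917 ✓.


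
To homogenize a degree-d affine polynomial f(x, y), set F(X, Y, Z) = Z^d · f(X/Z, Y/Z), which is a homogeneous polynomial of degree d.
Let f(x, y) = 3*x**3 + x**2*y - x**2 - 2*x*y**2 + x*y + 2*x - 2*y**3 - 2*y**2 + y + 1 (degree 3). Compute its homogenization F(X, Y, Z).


F(X, Y, Z) = 3*X**3 + X**2*Y - X**2*Z - 2*X*Y**2 + X*Y*Z + 2*X*Z**2 - 2*Y**3 - 2*Y**2*Z + Y*Z**2 + Z**3

deg(f) = 3.
Substitute x = X/Z, y = Y/Z into f, then multiply by Z^3.
  monomial 3·x^3·y^0 ↦ 3·X^3·Y^0·Z^0.
  monomial 1·x^2·y^1 ↦ 1·X^2·Y^1·Z^0.
  monomial -1·x^2·y^0 ↦ -1·X^2·Y^0·Z^1.
  monomial -2·x^1·y^2 ↦ -2·X^1·Y^2·Z^0.
  monomial 1·x^1·y^1 ↦ 1·X^1·Y^1·Z^1.
  monomial 2·x^1·y^0 ↦ 2·X^1·Y^0·Z^2.
  monomial -2·x^0·y^3 ↦ -2·X^0·Y^3·Z^0.
  monomial -2·x^0·y^2 ↦ -2·X^0·Y^2·Z^1.
  monomial 1·x^0·y^1 ↦ 1·X^0·Y^1·Z^2.
  monomial 1·x^0·y^0 ↦ 1·X^0·Y^0·Z^3.
Collecting: F(X, Y, Z) = 3*X**3 + X**2*Y - X**2*Z - 2*X*Y**2 + X*Y*Z + 2*X*Z**2 - 2*Y**3 - 2*Y**2*Z + Y*Z**2 + Z**3.


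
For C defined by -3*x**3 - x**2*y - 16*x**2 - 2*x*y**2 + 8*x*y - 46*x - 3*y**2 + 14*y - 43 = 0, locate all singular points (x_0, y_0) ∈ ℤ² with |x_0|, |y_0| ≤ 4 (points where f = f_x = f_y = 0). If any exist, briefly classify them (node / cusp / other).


Singular points: {(-2, 3)}; classification: node.

Compute partial derivatives:
  f_x = -9*x**2 - 2*x*y - 32*x - 2*y**2 + 8*y - 46.
  f_y = -x**2 - 4*x*y + 8*x - 6*y + 14.
Scan x_0 ∈ {−4, ..., 4}. For each x_0, f_y(x_0, y) is a polynomial in y; find its integer roots y ∈ {−4, ..., 4}, then test f_x and f at those candidates.
  x = -4: f_y(-4, y) = 10*y - 34; no integer root y with |y| ≤ 4.
  x = -3: f_y(-3, y) = 6*y - 19; no integer root y with |y| ≤ 4.
  x = -2: f_y(-2, y) = 2*y - 6; vanishes at y ∈ {3}. (-2, 3): f_x = 0, f = 0 — SINGULAR.
  x = -1: f_y(-1, y) = 5 - 2*y; no integer root y with |y| ≤ 4.
  x = 0: f_y(0, y) = 14 - 6*y; no integer root y with |y| ≤ 4.
  x = 1: f_y(1, y) = 21 - 10*y; no integer root y with |y| ≤ 4.
  x = 2: f_y(2, y) = 26 - 14*y; no integer root y with |y| ≤ 4.
  x = 3: f_y(3, y) = 29 - 18*y; no integer root y with |y| ≤ 4.
  x = 4: f_y(4, y) = 30 - 22*y; no integer root y with |y| ≤ 4.
Only singular point on the grid: (-2, 3).
Classify: substitute x = -2 + u, y = 3 + v and expand: f = -3*u**3 - u**2*v - u**2 - 2*u*v**2 + v**2.
No constant or linear terms (consistent with a singular point). Quadratic part: -u**2 + v**2. Cubic part: -3*u**3 - u**2*v - 2*u*v**2.
The quadratic part v**2 - u**2 = (v − u)(v + u) splits into two distinct linear factors, so there are two distinct tangent lines y − 3 = ±(x − -2) — this is a node (ordinary double point).
Classification: node.


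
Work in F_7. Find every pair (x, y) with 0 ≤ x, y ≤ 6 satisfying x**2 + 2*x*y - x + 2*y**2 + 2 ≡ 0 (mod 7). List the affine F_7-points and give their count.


Affine F_7-points: {(1, 2), (1, 4), (3, 2), (4, 0), (4, 3), (5, 3), (5, 6), (6, 4)}; count = 8.

For each of the 49 pairs (x, y) ∈ F_7², evaluate f(x, y) mod 7. Record the zeros.
  x = 0: [0↦2, 1↦4, 2↦3, 3↦6, 4↦6, 5↦3, 6↦4]  zeros at y ∈ ∅
  x = 1: [0↦2, 1↦6, 2↦0, 3↦5, 4↦0, 5↦6, 6↦2]  zeros at y ∈ {2, 4}
  x = 2: [0↦4, 1↦3, 2↦6, 3↦6, 4↦3, 5↦4, 6↦2]  zeros at y ∈ ∅
  x = 3: [0↦1, 1↦2, 2↦0, 3↦2, 4↦1, 5↦4, 6↦4]  zeros at y ∈ {2}
  x = 4: [0↦0, 1↦3, 2↦3, 3↦0, 4↦1, 5↦6, 6↦1]  zeros at y ∈ {0, 3}
  x = 5: [0↦1, 1↦6, 2↦1, 3↦0, 4↦3, 5↦3, 6↦0]  zeros at y ∈ {3, 6}
  x = 6: [0↦4, 1↦4, 2↦1, 3↦2, 4↦0, 5↦2, 6↦1]  zeros at y ∈ {4}
Collecting zeros: affine points = {(1, 2), (1, 4), (3, 2), (4, 0), (4, 3), (5, 3), (5, 6), (6, 4)}.
Total count |C(F_7)_aff| = 8.


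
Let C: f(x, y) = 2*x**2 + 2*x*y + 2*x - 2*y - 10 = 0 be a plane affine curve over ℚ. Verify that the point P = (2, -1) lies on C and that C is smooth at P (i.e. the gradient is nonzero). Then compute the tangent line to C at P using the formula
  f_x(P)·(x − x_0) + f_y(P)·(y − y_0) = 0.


Tangent line at P: 8*x + 2*y - 14 = 0.

Step 1: f(2, -1) = 0, so P lies on C.
Step 2: partial derivatives
  f_x(x, y) = 4*x + 2*y + 2, f_y(x, y) = 2*x - 2.
  f_x(P) = 8, f_y(P) = 2 (gradient nonzero, so P is smooth).
Step 3: tangent line at P: 8·(x − 2) + 2·(y − -1) = 0.
Expanding: 8*x + 2*y - 14 = 0.


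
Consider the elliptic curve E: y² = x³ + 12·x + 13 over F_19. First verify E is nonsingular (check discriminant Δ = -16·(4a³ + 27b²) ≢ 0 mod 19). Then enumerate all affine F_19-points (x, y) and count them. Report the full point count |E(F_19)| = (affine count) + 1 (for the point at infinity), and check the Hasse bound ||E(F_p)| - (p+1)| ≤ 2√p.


Affine points = {(1, 8), (1, 11), (2, 8), (2, 11), (3, 0), (4, 7), (4, 12), (6, 4), (6, 15), (12, 2), (12, 17), (16, 8), (16, 11), (17, 0), (18, 0)}; affine count = 15; |E(F_19)| = 16.

Discriminant check: Δ ∝ 4a³ + 27b² = 4·12³ + 27·13² = 4·1728 + 27·169 ≡ 18 (mod 19). Nonzero ⇒ E is nonsingular.
For each x ∈ F_19, compute rhs = x³ + 12·x + 13 mod 19, then count y ∈ F_19 with y² ≡ rhs.
  x = 0: rhs = 13, matching y values: none (0 points).
  x = 1: rhs = 7, matching y values: 8, 11 (2 points).
  x = 2: rhs = 7, matching y values: 8, 11 (2 points).
  x = 3: rhs = 0, matching y values: 0 (1 points).
  x = 4: rhs = 11, matching y values: 7, 12 (2 points).
  x = 5: rhs = 8, matching y values: none (0 points).
  x = 6: rhs = 16, matching y values: 4, 15 (2 points).
  x = 7: rhs = 3, matching y values: none (0 points).
  x = 8: rhs = 13, matching y values: none (0 points).
  x = 9: rhs = 14, matching y values: none (0 points).
  x = 10: rhs = 12, matching y values: none (0 points).
  x = 11: rhs = 13, matching y values: none (0 points).
  x = 12: rhs = 4, matching y values: 2, 17 (2 points).
  x = 13: rhs = 10, matching y values: none (0 points).
  x = 14: rhs = 18, matching y values: none (0 points).
  x = 15: rhs = 15, matching y values: none (0 points).
  x = 16: rhs = 7, matching y values: 8, 11 (2 points).
  x = 17: rhs = 0, matching y values: 0 (1 points).
  x = 18: rhs = 0, matching y values: 0 (1 points).
Total affine count: 15.
Full point count |E(F_19)| = 15 + 1 = 16.
Hasse bound: |16 − (19+1)| = |-4| = 4 ≤ 2√19 ≈ 8.7178 ✓.


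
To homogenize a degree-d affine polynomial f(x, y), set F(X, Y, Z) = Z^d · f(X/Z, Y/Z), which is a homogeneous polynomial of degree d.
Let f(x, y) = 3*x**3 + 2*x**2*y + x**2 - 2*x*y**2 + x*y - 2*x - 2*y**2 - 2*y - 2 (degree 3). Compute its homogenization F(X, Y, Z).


F(X, Y, Z) = 3*X**3 + 2*X**2*Y + X**2*Z - 2*X*Y**2 + X*Y*Z - 2*X*Z**2 - 2*Y**2*Z - 2*Y*Z**2 - 2*Z**3

deg(f) = 3.
Substitute x = X/Z, y = Y/Z into f, then multiply by Z^3.
  monomial 3·x^3·y^0 ↦ 3·X^3·Y^0·Z^0.
  monomial 2·x^2·y^1 ↦ 2·X^2·Y^1·Z^0.
  monomial 1·x^2·y^0 ↦ 1·X^2·Y^0·Z^1.
  monomial -2·x^1·y^2 ↦ -2·X^1·Y^2·Z^0.
  monomial 1·x^1·y^1 ↦ 1·X^1·Y^1·Z^1.
  monomial -2·x^1·y^0 ↦ -2·X^1·Y^0·Z^2.
  monomial -2·x^0·y^2 ↦ -2·X^0·Y^2·Z^1.
  monomial -2·x^0·y^1 ↦ -2·X^0·Y^1·Z^2.
  monomial -2·x^0·y^0 ↦ -2·X^0·Y^0·Z^3.
Collecting: F(X, Y, Z) = 3*X**3 + 2*X**2*Y + X**2*Z - 2*X*Y**2 + X*Y*Z - 2*X*Z**2 - 2*Y**2*Z - 2*Y*Z**2 - 2*Z**3.


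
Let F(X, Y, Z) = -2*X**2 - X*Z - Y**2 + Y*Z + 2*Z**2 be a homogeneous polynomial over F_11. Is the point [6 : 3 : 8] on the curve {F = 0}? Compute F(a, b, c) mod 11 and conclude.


F(6,3,8) ≡ 1 (mod 11); P is NOT on the curve.

Evaluate F(6, 3, 8) term-by-term (mod 11).
  -2*X**2 ↦ -2·36·1·1 = -72
  -X*Z ↦ -1·6·1·8 = -48
  -Y**2 ↦ -1·1·9·1 = -9
  Y*Z ↦ 1·1·3·8 = 24
  2*Z**2 ↦ 2·1·1·64 = 128
Sum: F(6, 3, 8) = (-72) + (-48) + (-9) + (24) + (128) = 23.
Reducing mod 11: 23 ≡ 1 (mod 11).
Since F(a, b, c) ≡ 1 ≠ 0 (mod 11), P does NOT lie on the curve.


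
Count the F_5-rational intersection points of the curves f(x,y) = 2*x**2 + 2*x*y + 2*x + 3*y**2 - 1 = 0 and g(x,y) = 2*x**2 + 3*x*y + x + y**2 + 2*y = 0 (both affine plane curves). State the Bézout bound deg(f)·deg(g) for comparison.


Common zeros: ∅; count = 0; Bézout bound = 4.

deg(f) = 2, deg(g) = 2, so Bézout bound = 4.
Scan x ∈ F_5. For each x, list the y ∈ F_5 with f(x, y) ≡ 0 and those with g(x, y) ≡ 0 (mod 5); the common zeros in that column are the intersection.
  x = 0: f ≡ 0 at y ∈ ∅; g ≡ 0 at y ∈ {0, 3}; common: ∅.
  x = 1: f ≡ 0 at y ∈ ∅; g ≡ 0 at y ∈ ∅; common: ∅.
  x = 2: f ≡ 0 at y ∈ {3, 4}; g ≡ 0 at y ∈ {0, 2}; common: ∅.
  x = 3: f ≡ 0 at y ∈ {4}; g ≡ 0 at y ∈ ∅; common: ∅.
  x = 4: f ≡ 0 at y ∈ {1, 3}; g ≡ 0 at y ∈ ∅; common: ∅.
Collecting: common zeros = ∅, so the count is 0.
Comparison with the Bézout bound: 0 ≤ 4 = deg(f)·deg(g), as expected for curves with no common component (the affine F_5-count falls short of the bound because intersections may lie at infinity, over extension fields, or carry multiplicity).
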